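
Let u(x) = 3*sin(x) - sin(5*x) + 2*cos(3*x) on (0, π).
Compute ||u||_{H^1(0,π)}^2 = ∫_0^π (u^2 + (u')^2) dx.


||u||_{H^1(0,π)}^2 = 42*π

u'(x) = -6*sin(3*x) + 3*cos(x) - 5*cos(5*x).
Expand u² and (u')² and integrate term by term on (0, π), using: for integers n ≥ 1, ∫_0^π sin²(nx) dx = ∫_0^π cos²(nx) dx = π/2; for n ≠ n', ∫_0^π sin(nx)sin(n'x) dx = ∫_0^π cos(nx)cos(n'x) dx = 0; and by product-to-sum, ∫_0^π sin(nx)cos(n'x) dx = ½∫_0^π [sin((n+n')x) + sin((n−n')x)] dx, which is 0 when n+n' is even and 2n/(n²−n'²) when n+n' is odd (it need not vanish on (0, π)).
  u² squared terms: (-1)²·∫sin(5x)² dx = 1·π/2 = π/2;  (2)²·∫cos(3x)² dx = 4·π/2 = 2*π;  (3)²·∫sin(x)² dx = 9·π/2 = 9*π/2.
  u² cross terms: 2·(-1)·(2)·∫sin(5x)·cos(3x) dx = -4·(0) = 0;  2·(-1)·(3)·∫sin(5x)·sin(x) dx = -6·(0) = 0;  2·(2)·(3)·∫cos(3x)·sin(x) dx = 12·(0) = 0.
  So ∫_0^π u² dx = π/2 + 2*π + 9*π/2 + 0 + 0 + 0 = 7*π.
  (u')² squared terms: (-6)²·∫sin(3x)² dx = 36·π/2 = 18*π;  (-5)²·∫cos(5x)² dx = 25·π/2 = 25*π/2;  (3)²·∫cos(x)² dx = 9·π/2 = 9*π/2.
  (u')² cross terms: 2·(-6)·(-5)·∫sin(3x)·cos(5x) dx = 60·(0) = 0;  2·(-6)·(3)·∫sin(3x)·cos(x) dx = -36·(0) = 0;  2·(-5)·(3)·∫cos(5x)·cos(x) dx = -30·(0) = 0.
  So ∫_0^π (u')² dx = 18*π + 25*π/2 + 9*π/2 + 0 + 0 + 0 = 35*π.
||u||_{H^1}^2 = (7*π) + (35*π) = 42*π.


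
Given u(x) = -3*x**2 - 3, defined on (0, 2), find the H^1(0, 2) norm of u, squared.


||u||_{H^1}^2 = 1098/5

The H^1 norm (squared) on an interval (0, L) is
  ||u||_{H^1}^2 = ∫_0^L u(x)^2 dx + ∫_0^L u'(x)^2 dx.
Compute u'(x) = -6*x.
Then u(x)^2 = 9*x**4 + 18*x**2 + 9 and u'(x)^2 = 36*x**2.
Integrate each monomial from 0 to 2 using ∫_0^2 c·x^n dx = c·2^(n+1)/(n+1):
  ∫_0^2 u(x)^2 dx = ∫_0^2 (9*x^4 + 18*x^2 + 9) dx. Term by term:
    ∫_0^2 9*x^4 dx = 288/5;  ∫_0^2 18*x^2 dx = 48;  ∫_0^2 9 dx = 18.
  Sum: 288/5 + 48 + 18 = 618/5.
  ∫_0^2 u'(x)^2 dx = ∫_0^2 (36*x^2) dx. Term by term:
    ∫_0^2 36*x^2 dx = 96.
Adding: ||u||_{H^1}^2 = 618/5 + 96 = 1098/5.


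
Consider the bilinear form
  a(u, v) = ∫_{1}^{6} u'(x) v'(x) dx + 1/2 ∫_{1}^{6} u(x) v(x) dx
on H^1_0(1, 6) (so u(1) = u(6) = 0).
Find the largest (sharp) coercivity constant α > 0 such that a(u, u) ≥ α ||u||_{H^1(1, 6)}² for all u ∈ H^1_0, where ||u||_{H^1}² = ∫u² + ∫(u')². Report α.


α = (π^2 + 25/2)/(π^2 + 25)

Coercivity of a(·,·) on H^1_0(1, 6) means a(u, u) ≥ α ||u||_{H^1}² for every u ∈ H^1_0.
The interval has length L = 5, and Poincaré/coercivity depend only on L. Here a(u, u) = ∫(u')² + (1/2)·∫u².
Here 0 < c = 1/2 < 1. The condition a(u,u) ≥ α||u||_{H^1}² reads (1−α)∫(u')² ≥ (α−c)∫u². Any admissible α is ≤ 1 (rapidly oscillating u have ∫u²/∫(u')² → 0), and α = 1 would force 0 ≥ (1−c)∫u², impossible since c < 1; so 1−α > 0. By the sharp Poincaré inequality on H^1_0 of an interval of length L, ∫(u')² ≥ (π/L)²∫u² with equality for the first sine mode sin(π(x−x₀)/L) (x₀ the left endpoint), so the inequality holds for all u iff (1−α)(π/L)² ≥ α − c, i.e. α ≤ ((π/L)² + c)/((π/L)² + 1) = (1 + c(L/π)²)/(1 + (L/π)²). With (π/L)² = π^2/25 and c = 1/2, the largest admissible constant is α = ((π/L)² + c)/((π/L)² + 1).
Simplifying, α = (π^2 + 25/2)/(π^2 + 25).


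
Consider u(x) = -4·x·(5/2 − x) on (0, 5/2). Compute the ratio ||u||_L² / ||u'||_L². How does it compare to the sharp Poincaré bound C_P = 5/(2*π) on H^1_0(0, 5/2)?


||u||_L² / ||u'||_L² = sqrt(10)/4 < C_P = 5/(2*π).

u(x) = -4·x·(5/2 − x), so u'(x) = 8*x - 10.
u(x) = -4·x·(5/2 − x) vanishes at x = 0 and x = 5/2, so u ∈ H^1_0(0, 5/2). Differentiate via the product rule and integrate the resulting polynomials term by term.
  ∫_0^5/2 u² dx = ∫_0^5/2 (16*x^4 - 80*x^3 + 100*x^2) dx. Term by term:
    ∫_0^5/2 16*x^4 dx = 625/2;  ∫_0^5/2 -80*x^3 dx = -3125/4;  ∫_0^5/2 100*x^2 dx = 3125/6.
  Sum: 625/2 − 3125/4 + 3125/6 = 625/12.
  ∫_0^5/2 (u')² dx = ∫_0^5/2 (64*x^2 - 160*x + 100) dx. Term by term:
    ∫_0^5/2 64*x^2 dx = 1000/3;  ∫_0^5/2 -160*x dx = -500;  ∫_0^5/2 100 dx = 250.
  Sum: 1000/3 − 500 + 250 = 250/3.
∫_0^5/2 u² dx = 625/12, so ||u||_L² = 25*sqrt(3)/6.
∫_0^5/2 (u')² dx = 250/3, so ||u'||_L² = 5*sqrt(30)/3.
Ratio ||u||_L² / ||u'||_L² = sqrt(10)/4.
Sharp Poincaré constant on H^1_0(0, 5/2) is C_P = L/π = 5/(2*π), achieved by sin(2*π/5·x).
A polynomial bump cannot attain the sharp Poincaré constant (only the first sine eigenfunction does), so the ratio is strictly less than C_P, consistent with ||u||_L² ≤ C_P ||u'||_L².


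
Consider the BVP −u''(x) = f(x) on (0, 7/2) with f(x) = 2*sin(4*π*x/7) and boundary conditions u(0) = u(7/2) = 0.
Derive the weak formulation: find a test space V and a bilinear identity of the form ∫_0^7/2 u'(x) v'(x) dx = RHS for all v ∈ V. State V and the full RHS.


V = H^1_0(0, 7/2) (so v(0) = v(7/2) = 0); weak form: ∫_0^7/2 u'v' dx = ∫_0^7/2 (2*sin(4*π*x/7)) v dx for all v ∈ V.

Multiply both sides by a test function v and integrate from 0 to 7/2:
  ∫_0^7/2 −u''(x) v(x) dx = ∫_0^7/2 f(x) v(x) dx.
Integrate the LHS by parts once:
  ∫_0^7/2 −u'' v dx = −[u'(x) v(x)]_0^7/2 + ∫_0^7/2 u'(x) v'(x) dx.
Thus ∫_0^7/2 u'(x) v'(x) dx = ∫_0^7/2 f(x) v(x) dx + [u'(x) v(x)]_0^7/2.
Choose V so that boundary terms are either known or forced to vanish.
u is Dirichlet: u(0) = u(7/2) = 0. Let V = H^1_0(0, 7/2); then v(0) = v(7/2) = 0, and [u' v]_0^7/2 = 0.
Weak formulation: find u (satisfying any essential BC) such that ∫_0^7/2 u'(x) v'(x) dx = ∫_0^7/2 f v dx for all v ∈ V.
Substituting f(x) = 2*sin(4*π*x/7), the right-hand side is ∫_0^7/2 (2*sin(4*π*x/7)) v dx.


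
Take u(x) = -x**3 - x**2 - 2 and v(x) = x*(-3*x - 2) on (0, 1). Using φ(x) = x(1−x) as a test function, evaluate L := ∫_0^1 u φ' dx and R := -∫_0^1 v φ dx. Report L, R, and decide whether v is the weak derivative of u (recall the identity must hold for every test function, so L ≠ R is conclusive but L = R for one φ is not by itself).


LHS = 19/60, RHS = 19/60. Yes, v = u' weakly.

u(x) = -x**3 - x**2 - 2, classical derivative u'(x) = -3*x**2 - 2*x.
φ(x) = x(1−x), so φ'(x) = 1 - 2*x.
Note φ(0) = φ(1) = 0, so the boundary term u·φ vanishes.
LHS = ∫_0^1 u(x) φ'(x) dx = ∫_0^1 (2*x^4 + x^3 - x^2 + 4*x - 2) dx. Term by term:
  ∫_0^1 2*x^4 dx = 2/5;  ∫_0^1 x^3 dx = 1/4;  ∫_0^1 -x^2 dx = -1/3;
  ∫_0^1 4*x dx = 2;  ∫_0^1 -2 dx = -2.
Sum: 2/5 + 1/4 − 1/3 + 2 − 2 = 19/60.
So LHS = 19/60.
∫_0^1 v(x) φ(x) dx = ∫_0^1 (3*x^4 - x^3 - 2*x^2) dx. Term by term:
  ∫_0^1 3*x^4 dx = 3/5;  ∫_0^1 -x^3 dx = -1/4;  ∫_0^1 -2*x^2 dx = -2/3.
Sum: 3/5 − 1/4 − 2/3 = -19/60.
So RHS = -∫_0^1 v(x) φ(x) dx = 19/60.
LHS = RHS, so the identity holds for this test φ.
Moreover u is smooth here and v(x) = u'(x) = -3*x**2 - 2*x pointwise, so the identity holds for every test function. Hence v is the weak derivative of u.


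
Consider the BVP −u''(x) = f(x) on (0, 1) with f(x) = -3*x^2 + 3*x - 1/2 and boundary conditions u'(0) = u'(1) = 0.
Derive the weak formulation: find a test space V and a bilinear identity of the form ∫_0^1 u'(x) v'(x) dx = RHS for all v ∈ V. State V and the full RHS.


V = H^1(0, 1) (no boundary constraint on v; u is determined up to an additive constant); weak form: ∫_0^1 u'v' dx = ∫_0^1 (-3*x^2 + 3*x - 1/2) v dx for all v ∈ V.

Multiply both sides by a test function v and integrate from 0 to 1:
  ∫_0^1 −u''(x) v(x) dx = ∫_0^1 f(x) v(x) dx.
Integrate the LHS by parts once:
  ∫_0^1 −u'' v dx = −[u'(x) v(x)]_0^1 + ∫_0^1 u'(x) v'(x) dx.
Thus ∫_0^1 u'(x) v'(x) dx = ∫_0^1 f(x) v(x) dx + [u'(x) v(x)]_0^1.
Choose V so that boundary terms are either known or forced to vanish.
u has homogeneous Neumann: u'(0) = u'(1) = 0. So [u' v]_0^1 = 0·v(1) − 0·v(0) = 0 for any v; take V = H^1(0, 1).
Weak formulation: find u (satisfying any essential BC) such that ∫_0^1 u'(x) v'(x) dx = ∫_0^1 f v dx for all v ∈ V (homogeneous Neumann, so boundary terms vanish).
Substituting f(x) = -3*x^2 + 3*x - 1/2, the right-hand side is ∫_0^1 (-3*x^2 + 3*x - 1/2) v dx.
Compatibility check (pure Neumann): taking v ≡ 1 ∈ V gives 0 = ∫_0^1 f dx + (0) − (0), i.e. ∫_0^1 f dx must equal u'(0) − u'(1) = 0. Indeed ∫_0^1 (-3*x^2 + 3*x - 1/2) dx = 0, so the data are compatible. The solution is then unique only up to an additive constant (fix it e.g. by requiring ∫_0^1 u dx = 0).


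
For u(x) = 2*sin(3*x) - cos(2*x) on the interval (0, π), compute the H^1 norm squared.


||u||_{H^1(0,π)}^2 = -24 + 45*π/2

u'(x) = 2*sin(2*x) + 6*cos(3*x).
Expand u² and (u')² and integrate term by term on (0, π), using: for integers n ≥ 1, ∫_0^π sin²(nx) dx = ∫_0^π cos²(nx) dx = π/2; for n ≠ n', ∫_0^π sin(nx)sin(n'x) dx = ∫_0^π cos(nx)cos(n'x) dx = 0; and by product-to-sum, ∫_0^π sin(nx)cos(n'x) dx = ½∫_0^π [sin((n+n')x) + sin((n−n')x)] dx, which is 0 when n+n' is even and 2n/(n²−n'²) when n+n' is odd (it need not vanish on (0, π)).
  u² squared terms: (-1)²·∫cos(2x)² dx = 1·π/2 = π/2;  (2)²·∫sin(3x)² dx = 4·π/2 = 2*π.
  u² cross terms: 2·(-1)·(2)·∫cos(2x)·sin(3x) dx = -4·(6/5) = -24/5.
  So ∫_0^π u² dx = π/2 + 2*π − 24/5 = -24/5 + 5*π/2.
  (u')² squared terms: (2)²·∫sin(2x)² dx = 4·π/2 = 2*π;  (6)²·∫cos(3x)² dx = 36·π/2 = 18*π.
  (u')² cross terms: 2·(2)·(6)·∫sin(2x)·cos(3x) dx = 24·(-4/5) = -96/5.
  So ∫_0^π (u')² dx = 2*π + 18*π − 96/5 = -96/5 + 20*π.
||u||_{H^1}^2 = (-24/5 + 5*π/2) + (-96/5 + 20*π) = -24 + 45*π/2.


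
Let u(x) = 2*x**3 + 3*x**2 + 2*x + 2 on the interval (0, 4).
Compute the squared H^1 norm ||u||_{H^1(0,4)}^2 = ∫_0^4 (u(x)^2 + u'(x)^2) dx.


||u||_{H^1}^2 = 3801632/105

The H^1 norm (squared) on an interval (0, L) is
  ||u||_{H^1}^2 = ∫_0^L u(x)^2 dx + ∫_0^L u'(x)^2 dx.
Compute u'(x) = 6*x**2 + 6*x + 2.
Then u(x)^2 = 4*x**6 + 12*x**5 + 17*x**4 + 20*x**3 + 16*x**2 + 8*x + 4 and u'(x)^2 = 36*x**4 + 72*x**3 + 60*x**2 + 24*x + 4.
Integrate each monomial from 0 to 4 using ∫_0^4 c·x^n dx = c·4^(n+1)/(n+1):
  ∫_0^4 u(x)^2 dx = ∫_0^4 (4*x^6 + 12*x^5 + 17*x^4 + 20*x^3 + 16*x^2 + 8*x + 4) dx. Term by term:
    ∫_0^4 4*x^6 dx = 65536/7;  ∫_0^4 12*x^5 dx = 8192;  ∫_0^4 17*x^4 dx = 17408/5;
    ∫_0^4 20*x^3 dx = 1280;  ∫_0^4 16*x^2 dx = 1024/3;  ∫_0^4 8*x dx = 64;
    ∫_0^4 4 dx = 16.
  Sum: 65536/7 + 8192 + 17408/5 + 1280 + 1024/3 + 64 + 16 = 2387408/105.
  ∫_0^4 u'(x)^2 dx = ∫_0^4 (36*x^4 + 72*x^3 + 60*x^2 + 24*x + 4) dx. Term by term:
    ∫_0^4 36*x^4 dx = 36864/5;  ∫_0^4 72*x^3 dx = 4608;  ∫_0^4 60*x^2 dx = 1280;
    ∫_0^4 24*x dx = 192;  ∫_0^4 4 dx = 16.
  Sum: 36864/5 + 4608 + 1280 + 192 + 16 = 67344/5.
Adding: ||u||_{H^1}^2 = 2387408/105 + 67344/5 = 3801632/105.


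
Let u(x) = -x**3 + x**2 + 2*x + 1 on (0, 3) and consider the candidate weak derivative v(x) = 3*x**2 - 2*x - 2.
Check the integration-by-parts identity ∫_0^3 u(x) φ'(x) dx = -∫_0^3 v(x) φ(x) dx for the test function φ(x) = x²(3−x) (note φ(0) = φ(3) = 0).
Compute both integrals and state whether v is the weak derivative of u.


LHS = 351/10, RHS = -351/10. No, v is not the weak derivative of u.

u(x) = -x**3 + x**2 + 2*x + 1, classical derivative u'(x) = -3*x**2 + 2*x + 2.
φ(x) = x²(3−x), so φ'(x) = 3*x*(2 - x).
Note φ(0) = φ(3) = 0, so the boundary term u·φ vanishes.
LHS = ∫_0^3 u(x) φ'(x) dx = ∫_0^3 (3*x^5 - 9*x^4 + 9*x^2 + 6*x) dx. Term by term:
  ∫_0^3 3*x^5 dx = 729/2;  ∫_0^3 -9*x^4 dx = -2187/5;  ∫_0^3 9*x^2 dx = 81;
  ∫_0^3 6*x dx = 27.
Sum: 729/2 − 2187/5 + 81 + 27 = 351/10.
So LHS = 351/10.
∫_0^3 v(x) φ(x) dx = ∫_0^3 (-3*x^5 + 11*x^4 - 4*x^3 - 6*x^2) dx. Term by term:
  ∫_0^3 -3*x^5 dx = -729/2;  ∫_0^3 11*x^4 dx = 2673/5;  ∫_0^3 -4*x^3 dx = -81;
  ∫_0^3 -6*x^2 dx = -54.
Sum: -729/2 + 2673/5 − 81 − 54 = 351/10.
So RHS = -∫_0^3 v(x) φ(x) dx = -351/10.
LHS − RHS = 351/5 ≠ 0, so the identity fails.
(For a valid weak derivative the identity must hold for EVERY test function, in particular this one. The failure shows v is NOT the weak derivative of u.)
Correct weak derivative would be u'(x) = -3*x**2 + 2*x + 2.


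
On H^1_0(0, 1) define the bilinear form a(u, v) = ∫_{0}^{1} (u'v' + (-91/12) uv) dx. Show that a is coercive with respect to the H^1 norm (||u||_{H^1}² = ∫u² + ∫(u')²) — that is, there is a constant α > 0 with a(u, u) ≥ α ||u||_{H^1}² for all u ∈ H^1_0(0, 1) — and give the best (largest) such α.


α = (-91/12 + π^2)/(1 + π^2)

Coercivity of a(·,·) on H^1_0(0, 1) means a(u, u) ≥ α ||u||_{H^1}² for every u ∈ H^1_0.
The interval has length L = 1, and Poincaré/coercivity depend only on L. Here a(u, u) = ∫(u')² + (-91/12)·∫u².
Here c = -91/12 < 0 with |c| < (π/L)² = π^2, so coercivity still holds. The condition a(u,u) ≥ α||u||_{H^1}² reads (1−α)∫(u')² ≥ (α−c)∫u². Any admissible α is ≤ 1 (rapidly oscillating u have ∫u²/∫(u')² → 0), and α = 1 would force 0 ≥ (1−c)∫u², impossible since c < 1; so 1−α > 0. By the sharp Poincaré inequality on H^1_0 of an interval of length L, ∫(u')² ≥ (π/L)²∫u² with equality for the first sine mode sin(π(x−x₀)/L) (x₀ the left endpoint), so the inequality holds for all u iff (1−α)(π/L)² ≥ α − c, i.e. α ≤ ((π/L)² + c)/((π/L)² + 1) = (1 + c(L/π)²)/(1 + (L/π)²). (Direct route, valid since c ≤ 0: Poincaré gives c∫u² ≥ c(L/π)²∫(u')², so a(u,u) ≥ (1 + c(L/π)²)∫(u')², while ||u||_{H^1}² ≤ (1 + (L/π)²)∫(u')²; dividing yields the same α.) With (π/L)² = π^2 and c = -91/12, the largest admissible constant is α = ((π/L)² + c)/((π/L)² + 1).
Simplifying, α = (-91/12 + π^2)/(1 + π^2).


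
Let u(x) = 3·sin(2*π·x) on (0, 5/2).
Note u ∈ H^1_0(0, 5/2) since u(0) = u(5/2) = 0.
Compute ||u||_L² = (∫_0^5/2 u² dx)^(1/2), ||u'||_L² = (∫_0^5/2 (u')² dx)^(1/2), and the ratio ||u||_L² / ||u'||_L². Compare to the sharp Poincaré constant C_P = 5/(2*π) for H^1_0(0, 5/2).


||u||_L² / ||u'||_L² = 1/(2*π) < C_P = 5/(2*π).

u(x) = 3·sin(2*π·x), so u'(x) = 6*π*cos(2*π*x).
Writing u(x) = A·sin(kπx/L) with A = 3 and k = 5, use ∫_0^L sin²(kπx/L) dx = L/2 and ∫_0^L cos²(kπx/L) dx = L/2.
u² = 9·sin²(2*π·x) and (u')² = 36*π^2·cos²(2*π·x), and each of sin², cos² integrates to L/2 = 5/4 over (0, 5/2).
∫_0^5/2 u² dx = 45/4, so ||u||_L² = 3*sqrt(5)/2.
∫_0^5/2 (u')² dx = 45*π^2, so ||u'||_L² = 3*sqrt(5)*π.
Ratio ||u||_L² / ||u'||_L² = 1/(2*π).
Sharp Poincaré constant on H^1_0(0, 5/2) is C_P = L/π = 5/(2*π), achieved by sin(2*π/5·x).
This is the k = 5 harmonic; the ratio L/(kπ) is strictly less than C_P = L/π, consistent with the sharp inequality ||u||_L² ≤ C_P ||u'||_L².


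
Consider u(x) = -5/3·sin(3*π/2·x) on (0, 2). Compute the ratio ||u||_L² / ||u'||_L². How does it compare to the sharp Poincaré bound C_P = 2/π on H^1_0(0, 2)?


||u||_L² / ||u'||_L² = 2/(3*π) < C_P = 2/π.

u(x) = -5/3·sin(3*π/2·x), so u'(x) = -5*π*cos(3*π*x/2)/2.
Writing u(x) = A·sin(kπx/L) with A = -5/3 and k = 3, use ∫_0^L sin²(kπx/L) dx = L/2 and ∫_0^L cos²(kπx/L) dx = L/2.
u² = 25/9·sin²(3*π/2·x) and (u')² = 25*π^2/4·cos²(3*π/2·x), and each of sin², cos² integrates to L/2 = 1 over (0, 2).
∫_0^2 u² dx = 25/9, so ||u||_L² = 5/3.
∫_0^2 (u')² dx = 25*π^2/4, so ||u'||_L² = 5*π/2.
Ratio ||u||_L² / ||u'||_L² = 2/(3*π).
Sharp Poincaré constant on H^1_0(0, 2) is C_P = L/π = 2/π, achieved by sin(π/2·x).
This is the k = 3 harmonic; the ratio L/(kπ) is strictly less than C_P = L/π, consistent with the sharp inequality ||u||_L² ≤ C_P ||u'||_L².


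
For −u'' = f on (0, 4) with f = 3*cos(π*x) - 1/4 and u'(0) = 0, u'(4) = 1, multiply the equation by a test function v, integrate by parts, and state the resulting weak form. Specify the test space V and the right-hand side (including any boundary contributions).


V = H^1(0, 4) (v unrestricted at boundary; u is determined up to an additive constant); weak form: ∫_0^4 u'v' dx = ∫_0^4 (3*cos(π*x) - 1/4) v dx + v(4) for all v ∈ V.

Multiply both sides by a test function v and integrate from 0 to 4:
  ∫_0^4 −u''(x) v(x) dx = ∫_0^4 f(x) v(x) dx.
Integrate the LHS by parts once:
  ∫_0^4 −u'' v dx = −[u'(x) v(x)]_0^4 + ∫_0^4 u'(x) v'(x) dx.
Thus ∫_0^4 u'(x) v'(x) dx = ∫_0^4 f(x) v(x) dx + [u'(x) v(x)]_0^4.
Choose V so that boundary terms are either known or forced to vanish.
u has inhomogeneous Neumann u'(0) = 0, u'(4) = 1. [u' v]_0^4 = (1)·v(4) − (0)·v(0) = v(4). Take V = H^1(0, 4); boundary term becomes part of RHS.
Weak formulation: find u (satisfying any essential BC) such that ∫_0^4 u'(x) v'(x) dx = ∫_0^4 f v dx + v(4) for all v ∈ V (Neumann data are natural BCs: they enter the RHS as boundary terms).
Substituting f(x) = 3*cos(π*x) - 1/4, the right-hand side is ∫_0^4 (3*cos(π*x) - 1/4) v dx + v(4).
Compatibility check (pure Neumann): taking v ≡ 1 ∈ V gives 0 = ∫_0^4 f dx + (1) − (0), i.e. ∫_0^4 f dx must equal u'(0) − u'(4) = -1. Indeed ∫_0^4 (3*cos(π*x) - 1/4) dx = -1, so the data are compatible. The solution is then unique only up to an additive constant (fix it e.g. by requiring ∫_0^4 u dx = 0).


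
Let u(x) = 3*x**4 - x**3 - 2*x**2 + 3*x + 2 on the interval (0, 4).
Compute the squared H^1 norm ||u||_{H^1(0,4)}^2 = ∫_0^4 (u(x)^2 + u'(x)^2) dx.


||u||_{H^1}^2 = 7191596/15

The H^1 norm (squared) on an interval (0, L) is
  ||u||_{H^1}^2 = ∫_0^L u(x)^2 dx + ∫_0^L u'(x)^2 dx.
Compute u'(x) = 12*x**3 - 3*x**2 - 4*x + 3.
Then u(x)^2 = 9*x**8 - 6*x**7 - 11*x**6 + 22*x**5 + 10*x**4 - 16*x**3 + x**2 + 12*x + 4 and u'(x)^2 = 144*x**6 - 72*x**5 - 87*x**4 + 96*x**3 - 2*x**2 - 24*x + 9.
Integrate each monomial from 0 to 4 using ∫_0^4 c·x^n dx = c·4^(n+1)/(n+1):
  ∫_0^4 u(x)^2 dx = ∫_0^4 (9*x^8 - 6*x^7 - 11*x^6 + 22*x^5 + 10*x^4 - 16*x^3 + x^2 + 12*x + 4) dx. Term by term:
    ∫_0^4 9*x^8 dx = 262144;  ∫_0^4 -6*x^7 dx = -49152;  ∫_0^4 -11*x^6 dx = -180224/7;
    ∫_0^4 22*x^5 dx = 45056/3;  ∫_0^4 10*x^4 dx = 2048;  ∫_0^4 -16*x^3 dx = -1024;
    ∫_0^4 x^2 dx = 64/3;  ∫_0^4 12*x dx = 96;  ∫_0^4 4 dx = 16.
  Sum: 262144 − 49152 − 180224/7 + 45056/3 + 2048 − 1024 + 64/3 + 96 + 16 = 1423952/7.
  ∫_0^4 u'(x)^2 dx = ∫_0^4 (144*x^6 - 72*x^5 - 87*x^4 + 96*x^3 - 2*x^2 - 24*x + 9) dx. Term by term:
    ∫_0^4 144*x^6 dx = 2359296/7;  ∫_0^4 -72*x^5 dx = -49152;  ∫_0^4 -87*x^4 dx = -89088/5;
    ∫_0^4 96*x^3 dx = 6144;  ∫_0^4 -2*x^2 dx = -128/3;  ∫_0^4 -24*x dx = -192;
    ∫_0^4 9 dx = 36.
  Sum: 2359296/7 − 49152 − 89088/5 + 6144 − 128/3 − 192 + 36 = 28981892/105.
Adding: ||u||_{H^1}^2 = 1423952/7 + 28981892/105 = 7191596/15.


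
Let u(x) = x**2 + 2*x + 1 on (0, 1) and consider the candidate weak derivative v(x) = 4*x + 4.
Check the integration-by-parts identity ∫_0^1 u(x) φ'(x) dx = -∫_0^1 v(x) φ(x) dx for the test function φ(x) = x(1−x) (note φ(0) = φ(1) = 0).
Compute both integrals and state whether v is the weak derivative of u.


LHS = -1/2, RHS = -1. No, v is not the weak derivative of u.

u(x) = x**2 + 2*x + 1, classical derivative u'(x) = 2*x + 2.
φ(x) = x(1−x), so φ'(x) = 1 - 2*x.
Note φ(0) = φ(1) = 0, so the boundary term u·φ vanishes.
LHS = ∫_0^1 u(x) φ'(x) dx = ∫_0^1 (-2*x^3 - 3*x^2 + 1) dx. Term by term:
  ∫_0^1 -2*x^3 dx = -1/2;  ∫_0^1 -3*x^2 dx = -1;  ∫_0^1 1 dx = 1.
Sum: -1/2 − 1 + 1 = -1/2.
So LHS = -1/2.
∫_0^1 v(x) φ(x) dx = ∫_0^1 (-4*x^3 + 4*x) dx. Term by term:
  ∫_0^1 -4*x^3 dx = -1;  ∫_0^1 4*x dx = 2.
Sum: -1 + 2 = 1.
So RHS = -∫_0^1 v(x) φ(x) dx = -1.
LHS − RHS = 1/2 ≠ 0, so the identity fails.
(For a valid weak derivative the identity must hold for EVERY test function, in particular this one. The failure shows v is NOT the weak derivative of u.)
Correct weak derivative would be u'(x) = 2*x + 2.


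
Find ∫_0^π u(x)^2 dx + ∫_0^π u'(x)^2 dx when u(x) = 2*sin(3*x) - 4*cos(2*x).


||u||_{H^1(0,π)}^2 = -96 + 60*π

u'(x) = 8*sin(2*x) + 6*cos(3*x).
Expand u² and (u')² and integrate term by term on (0, π), using: for integers n ≥ 1, ∫_0^π sin²(nx) dx = ∫_0^π cos²(nx) dx = π/2; for n ≠ n', ∫_0^π sin(nx)sin(n'x) dx = ∫_0^π cos(nx)cos(n'x) dx = 0; and by product-to-sum, ∫_0^π sin(nx)cos(n'x) dx = ½∫_0^π [sin((n+n')x) + sin((n−n')x)] dx, which is 0 when n+n' is even and 2n/(n²−n'²) when n+n' is odd (it need not vanish on (0, π)).
  u² squared terms: (-4)²·∫cos(2x)² dx = 16·π/2 = 8*π;  (2)²·∫sin(3x)² dx = 4·π/2 = 2*π.
  u² cross terms: 2·(-4)·(2)·∫cos(2x)·sin(3x) dx = -16·(6/5) = -96/5.
  So ∫_0^π u² dx = 8*π + 2*π − 96/5 = -96/5 + 10*π.
  (u')² squared terms: (6)²·∫cos(3x)² dx = 36·π/2 = 18*π;  (8)²·∫sin(2x)² dx = 64·π/2 = 32*π.
  (u')² cross terms: 2·(6)·(8)·∫cos(3x)·sin(2x) dx = 96·(-4/5) = -384/5.
  So ∫_0^π (u')² dx = 18*π + 32*π − 384/5 = -384/5 + 50*π.
||u||_{H^1}^2 = (-96/5 + 10*π) + (-384/5 + 50*π) = -96 + 60*π.


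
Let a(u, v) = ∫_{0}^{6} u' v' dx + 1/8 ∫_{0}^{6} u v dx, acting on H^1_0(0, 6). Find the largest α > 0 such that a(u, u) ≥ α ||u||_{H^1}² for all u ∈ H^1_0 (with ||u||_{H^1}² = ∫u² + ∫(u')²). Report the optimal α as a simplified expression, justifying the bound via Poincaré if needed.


α = (9/2 + π^2)/(π^2 + 36)

Coercivity of a(·,·) on H^1_0(0, 6) means a(u, u) ≥ α ||u||_{H^1}² for every u ∈ H^1_0.
The interval has length L = 6, and Poincaré/coercivity depend only on L. Here a(u, u) = ∫(u')² + (1/8)·∫u².
Here 0 < c = 1/8 < 1. The condition a(u,u) ≥ α||u||_{H^1}² reads (1−α)∫(u')² ≥ (α−c)∫u². Any admissible α is ≤ 1 (rapidly oscillating u have ∫u²/∫(u')² → 0), and α = 1 would force 0 ≥ (1−c)∫u², impossible since c < 1; so 1−α > 0. By the sharp Poincaré inequality on H^1_0 of an interval of length L, ∫(u')² ≥ (π/L)²∫u² with equality for the first sine mode sin(π(x−x₀)/L) (x₀ the left endpoint), so the inequality holds for all u iff (1−α)(π/L)² ≥ α − c, i.e. α ≤ ((π/L)² + c)/((π/L)² + 1) = (1 + c(L/π)²)/(1 + (L/π)²). With (π/L)² = π^2/36 and c = 1/8, the largest admissible constant is α = ((π/L)² + c)/((π/L)² + 1).
Simplifying, α = (9/2 + π^2)/(π^2 + 36).


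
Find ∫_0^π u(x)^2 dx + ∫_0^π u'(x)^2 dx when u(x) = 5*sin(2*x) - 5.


||u||_{H^1(0,π)}^2 = 175*π/2

u'(x) = 10*cos(2*x).
Expand u² and (u')² and integrate term by term on (0, π), using: for integers n ≥ 1, ∫_0^π sin²(nx) dx = ∫_0^π cos²(nx) dx = π/2; for n ≠ n', ∫_0^π sin(nx)sin(n'x) dx = ∫_0^π cos(nx)cos(n'x) dx = 0; and by product-to-sum, ∫_0^π sin(nx)cos(n'x) dx = ½∫_0^π [sin((n+n')x) + sin((n−n')x)] dx, which is 0 when n+n' is even and 2n/(n²−n'²) when n+n' is odd (it need not vanish on (0, π)). For the constant mode: ∫_0^π 1 dx = π, ∫_0^π cos(nx) dx = 0, ∫_0^π sin(nx) dx = (1−(−1)^n)/n.
  u² squared terms: (-5)²·∫1 dx = 25·π = 25*π;  (5)²·∫sin(2x)² dx = 25·π/2 = 25*π/2.
  u² cross terms: 2·(-5)·(5)·∫1·sin(2x) dx = -50·(0) = 0.
  So ∫_0^π u² dx = 25*π + 25*π/2 + 0 = 75*π/2.
  (u')² squared terms: (10)²·∫cos(2x)² dx = 100·π/2 = 50*π.
  So ∫_0^π (u')² dx = 50*π.
||u||_{H^1}^2 = (75*π/2) + (50*π) = 175*π/2.


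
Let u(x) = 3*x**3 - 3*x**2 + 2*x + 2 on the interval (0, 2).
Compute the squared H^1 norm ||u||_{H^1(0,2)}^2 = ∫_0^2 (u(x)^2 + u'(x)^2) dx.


||u||_{H^1}^2 = 36544/105

The H^1 norm (squared) on an interval (0, L) is
  ||u||_{H^1}^2 = ∫_0^L u(x)^2 dx + ∫_0^L u'(x)^2 dx.
Compute u'(x) = 9*x**2 - 6*x + 2.
Then u(x)^2 = 9*x**6 - 18*x**5 + 21*x**4 - 8*x**2 + 8*x + 4 and u'(x)^2 = 81*x**4 - 108*x**3 + 72*x**2 - 24*x + 4.
Integrate each monomial from 0 to 2 using ∫_0^2 c·x^n dx = c·2^(n+1)/(n+1):
  ∫_0^2 u(x)^2 dx = ∫_0^2 (9*x^6 - 18*x^5 + 21*x^4 - 8*x^2 + 8*x + 4) dx. Term by term:
    ∫_0^2 9*x^6 dx = 1152/7;  ∫_0^2 -18*x^5 dx = -192;  ∫_0^2 21*x^4 dx = 672/5;
    ∫_0^2 -8*x^2 dx = -64/3;  ∫_0^2 8*x dx = 16;  ∫_0^2 4 dx = 8.
  Sum: 1152/7 − 192 + 672/5 − 64/3 + 16 + 8 = 11512/105.
  ∫_0^2 u'(x)^2 dx = ∫_0^2 (81*x^4 - 108*x^3 + 72*x^2 - 24*x + 4) dx. Term by term:
    ∫_0^2 81*x^4 dx = 2592/5;  ∫_0^2 -108*x^3 dx = -432;  ∫_0^2 72*x^2 dx = 192;
    ∫_0^2 -24*x dx = -48;  ∫_0^2 4 dx = 8.
  Sum: 2592/5 − 432 + 192 − 48 + 8 = 1192/5.
Adding: ||u||_{H^1}^2 = 11512/105 + 1192/5 = 36544/105.


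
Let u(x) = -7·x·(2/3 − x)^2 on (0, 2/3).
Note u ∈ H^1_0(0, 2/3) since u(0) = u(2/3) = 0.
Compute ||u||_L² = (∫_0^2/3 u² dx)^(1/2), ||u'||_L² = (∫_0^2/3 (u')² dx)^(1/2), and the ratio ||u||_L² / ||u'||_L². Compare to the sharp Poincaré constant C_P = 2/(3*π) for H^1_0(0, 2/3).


||u||_L² / ||u'||_L² = sqrt(14)/21 < C_P = 2/(3*π).

u(x) = -7·x·(2/3 − x)^2, so u'(x) = -21*x^2 + 56*x/3 - 28/9.
u(x) = -7·x·(2/3 − x)^2 vanishes at x = 0 and x = 2/3, so u ∈ H^1_0(0, 2/3). Differentiate via the product rule and integrate the resulting polynomials term by term.
  ∫_0^2/3 u² dx = ∫_0^2/3 (49*x^6 - 392*x^5/3 + 392*x^4/3 - 1568*x^3/27 + 784*x^2/81) dx. Term by term:
    ∫_0^2/3 49*x^6 dx = 896/2187;  ∫_0^2/3 -392*x^5/3 dx = -12544/6561;  ∫_0^2/3 392*x^4/3 dx = 12544/3645;
    ∫_0^2/3 -1568*x^3/27 dx = -6272/2187;  ∫_0^2/3 784*x^2/81 dx = 6272/6561.
  Sum: 896/2187 − 12544/6561 + 12544/3645 − 6272/2187 + 6272/6561 = 896/32805.
  ∫_0^2/3 (u')² dx = ∫_0^2/3 (441*x^4 - 784*x^3 + 4312*x^2/9 - 3136*x/27 + 784/81) dx. Term by term:
    ∫_0^2/3 441*x^4 dx = 1568/135;  ∫_0^2/3 -784*x^3 dx = -3136/81;  ∫_0^2/3 4312*x^2/9 dx = 34496/729;
    ∫_0^2/3 -3136*x/27 dx = -6272/243;  ∫_0^2/3 784/81 dx = 1568/243.
  Sum: 1568/135 − 3136/81 + 34496/729 − 6272/243 + 1568/243 = 3136/3645.
∫_0^2/3 u² dx = 896/32805, so ||u||_L² = 8*sqrt(70)/405.
∫_0^2/3 (u')² dx = 3136/3645, so ||u'||_L² = 56*sqrt(5)/135.
Ratio ||u||_L² / ||u'||_L² = sqrt(14)/21.
Sharp Poincaré constant on H^1_0(0, 2/3) is C_P = L/π = 2/(3*π), achieved by sin(3*π/2·x).
A polynomial bump cannot attain the sharp Poincaré constant (only the first sine eigenfunction does), so the ratio is strictly less than C_P, consistent with ||u||_L² ≤ C_P ||u'||_L².


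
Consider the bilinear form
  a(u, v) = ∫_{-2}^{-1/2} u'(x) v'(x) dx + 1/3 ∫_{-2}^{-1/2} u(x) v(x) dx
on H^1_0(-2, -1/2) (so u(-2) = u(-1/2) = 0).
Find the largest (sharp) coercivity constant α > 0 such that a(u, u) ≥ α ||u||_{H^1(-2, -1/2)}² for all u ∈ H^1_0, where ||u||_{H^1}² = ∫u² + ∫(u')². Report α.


α = (3 + 4*π^2)/(9 + 4*π^2)

Coercivity of a(·,·) on H^1_0(-2, -1/2) means a(u, u) ≥ α ||u||_{H^1}² for every u ∈ H^1_0.
The interval has length L = 3/2, and Poincaré/coercivity depend only on L. Here a(u, u) = ∫(u')² + (1/3)·∫u².
Here 0 < c = 1/3 < 1. The condition a(u,u) ≥ α||u||_{H^1}² reads (1−α)∫(u')² ≥ (α−c)∫u². Any admissible α is ≤ 1 (rapidly oscillating u have ∫u²/∫(u')² → 0), and α = 1 would force 0 ≥ (1−c)∫u², impossible since c < 1; so 1−α > 0. By the sharp Poincaré inequality on H^1_0 of an interval of length L, ∫(u')² ≥ (π/L)²∫u² with equality for the first sine mode sin(π(x−x₀)/L) (x₀ the left endpoint), so the inequality holds for all u iff (1−α)(π/L)² ≥ α − c, i.e. α ≤ ((π/L)² + c)/((π/L)² + 1) = (1 + c(L/π)²)/(1 + (L/π)²). With (π/L)² = 4*π^2/9 and c = 1/3, the largest admissible constant is α = ((π/L)² + c)/((π/L)² + 1).
Simplifying, α = (3 + 4*π^2)/(9 + 4*π^2).


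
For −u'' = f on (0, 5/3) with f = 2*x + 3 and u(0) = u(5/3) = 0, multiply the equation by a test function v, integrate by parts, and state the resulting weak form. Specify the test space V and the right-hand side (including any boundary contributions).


V = H^1_0(0, 5/3) (so v(0) = v(5/3) = 0); weak form: ∫_0^5/3 u'v' dx = ∫_0^5/3 (2*x + 3) v dx for all v ∈ V.

Multiply both sides by a test function v and integrate from 0 to 5/3:
  ∫_0^5/3 −u''(x) v(x) dx = ∫_0^5/3 f(x) v(x) dx.
Integrate the LHS by parts once:
  ∫_0^5/3 −u'' v dx = −[u'(x) v(x)]_0^5/3 + ∫_0^5/3 u'(x) v'(x) dx.
Thus ∫_0^5/3 u'(x) v'(x) dx = ∫_0^5/3 f(x) v(x) dx + [u'(x) v(x)]_0^5/3.
Choose V so that boundary terms are either known or forced to vanish.
u is Dirichlet: u(0) = u(5/3) = 0. Let V = H^1_0(0, 5/3); then v(0) = v(5/3) = 0, and [u' v]_0^5/3 = 0.
Weak formulation: find u (satisfying any essential BC) such that ∫_0^5/3 u'(x) v'(x) dx = ∫_0^5/3 f v dx for all v ∈ V.
Substituting f(x) = 2*x + 3, the right-hand side is ∫_0^5/3 (2*x + 3) v dx.


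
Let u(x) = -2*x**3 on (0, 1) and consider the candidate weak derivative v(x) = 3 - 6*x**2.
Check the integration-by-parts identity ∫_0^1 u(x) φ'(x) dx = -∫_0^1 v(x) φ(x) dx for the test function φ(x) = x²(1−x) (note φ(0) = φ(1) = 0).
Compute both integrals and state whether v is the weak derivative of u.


LHS = 1/5, RHS = -1/20. No, v is not the weak derivative of u.

u(x) = -2*x**3, classical derivative u'(x) = -6*x**2.
φ(x) = x²(1−x), so φ'(x) = x*(2 - 3*x).
Note φ(0) = φ(1) = 0, so the boundary term u·φ vanishes.
LHS = ∫_0^1 u(x) φ'(x) dx = ∫_0^1 (6*x^5 - 4*x^4) dx. Term by term:
  ∫_0^1 6*x^5 dx = 1;  ∫_0^1 -4*x^4 dx = -4/5.
Sum: 1 − 4/5 = 1/5.
So LHS = 1/5.
∫_0^1 v(x) φ(x) dx = ∫_0^1 (6*x^5 - 6*x^4 - 3*x^3 + 3*x^2) dx. Term by term:
  ∫_0^1 6*x^5 dx = 1;  ∫_0^1 -6*x^4 dx = -6/5;  ∫_0^1 -3*x^3 dx = -3/4;
  ∫_0^1 3*x^2 dx = 1.
Sum: 1 − 6/5 − 3/4 + 1 = 1/20.
So RHS = -∫_0^1 v(x) φ(x) dx = -1/20.
LHS − RHS = 1/4 ≠ 0, so the identity fails.
(For a valid weak derivative the identity must hold for EVERY test function, in particular this one. The failure shows v is NOT the weak derivative of u.)
Correct weak derivative would be u'(x) = -6*x**2.


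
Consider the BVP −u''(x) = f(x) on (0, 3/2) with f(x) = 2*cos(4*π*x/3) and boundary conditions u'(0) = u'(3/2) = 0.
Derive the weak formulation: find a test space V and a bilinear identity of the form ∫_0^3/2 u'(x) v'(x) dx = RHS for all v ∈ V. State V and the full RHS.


V = H^1(0, 3/2) (no boundary constraint on v; u is determined up to an additive constant); weak form: ∫_0^3/2 u'v' dx = ∫_0^3/2 (2*cos(4*π*x/3)) v dx for all v ∈ V.

Multiply both sides by a test function v and integrate from 0 to 3/2:
  ∫_0^3/2 −u''(x) v(x) dx = ∫_0^3/2 f(x) v(x) dx.
Integrate the LHS by parts once:
  ∫_0^3/2 −u'' v dx = −[u'(x) v(x)]_0^3/2 + ∫_0^3/2 u'(x) v'(x) dx.
Thus ∫_0^3/2 u'(x) v'(x) dx = ∫_0^3/2 f(x) v(x) dx + [u'(x) v(x)]_0^3/2.
Choose V so that boundary terms are either known or forced to vanish.
u has homogeneous Neumann: u'(0) = u'(3/2) = 0. So [u' v]_0^3/2 = 0·v(3/2) − 0·v(0) = 0 for any v; take V = H^1(0, 3/2).
Weak formulation: find u (satisfying any essential BC) such that ∫_0^3/2 u'(x) v'(x) dx = ∫_0^3/2 f v dx for all v ∈ V (homogeneous Neumann, so boundary terms vanish).
Substituting f(x) = 2*cos(4*π*x/3), the right-hand side is ∫_0^3/2 (2*cos(4*π*x/3)) v dx.
Compatibility check (pure Neumann): taking v ≡ 1 ∈ V gives 0 = ∫_0^3/2 f dx + (0) − (0), i.e. ∫_0^3/2 f dx must equal u'(0) − u'(3/2) = 0. Indeed ∫_0^3/2 (2*cos(4*π*x/3)) dx = 0, so the data are compatible. The solution is then unique only up to an additive constant (fix it e.g. by requiring ∫_0^3/2 u dx = 0).


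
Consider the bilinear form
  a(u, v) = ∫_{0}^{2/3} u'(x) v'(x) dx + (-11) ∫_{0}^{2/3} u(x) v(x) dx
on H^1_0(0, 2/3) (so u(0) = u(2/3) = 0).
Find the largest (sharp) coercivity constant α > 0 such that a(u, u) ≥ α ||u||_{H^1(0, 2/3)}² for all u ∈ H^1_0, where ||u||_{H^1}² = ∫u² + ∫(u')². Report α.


α = (-44 + 9*π^2)/(4 + 9*π^2)

Coercivity of a(·,·) on H^1_0(0, 2/3) means a(u, u) ≥ α ||u||_{H^1}² for every u ∈ H^1_0.
The interval has length L = 2/3, and Poincaré/coercivity depend only on L. Here a(u, u) = ∫(u')² + (-11)·∫u².
Here c = -11 < 0 with |c| < (π/L)² = 9*π^2/4, so coercivity still holds. The condition a(u,u) ≥ α||u||_{H^1}² reads (1−α)∫(u')² ≥ (α−c)∫u². Any admissible α is ≤ 1 (rapidly oscillating u have ∫u²/∫(u')² → 0), and α = 1 would force 0 ≥ (1−c)∫u², impossible since c < 1; so 1−α > 0. By the sharp Poincaré inequality on H^1_0 of an interval of length L, ∫(u')² ≥ (π/L)²∫u² with equality for the first sine mode sin(π(x−x₀)/L) (x₀ the left endpoint), so the inequality holds for all u iff (1−α)(π/L)² ≥ α − c, i.e. α ≤ ((π/L)² + c)/((π/L)² + 1) = (1 + c(L/π)²)/(1 + (L/π)²). (Direct route, valid since c ≤ 0: Poincaré gives c∫u² ≥ c(L/π)²∫(u')², so a(u,u) ≥ (1 + c(L/π)²)∫(u')², while ||u||_{H^1}² ≤ (1 + (L/π)²)∫(u')²; dividing yields the same α.) With (π/L)² = 9*π^2/4 and c = -11, the largest admissible constant is α = ((π/L)² + c)/((π/L)² + 1).
Simplifying, α = (-44 + 9*π^2)/(4 + 9*π^2).


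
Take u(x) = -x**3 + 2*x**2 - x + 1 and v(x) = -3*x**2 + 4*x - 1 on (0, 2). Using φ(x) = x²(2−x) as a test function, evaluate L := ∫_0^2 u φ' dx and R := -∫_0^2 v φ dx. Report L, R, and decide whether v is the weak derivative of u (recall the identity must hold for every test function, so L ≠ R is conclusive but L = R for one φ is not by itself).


LHS = 4/3, RHS = 4/3. Yes, v = u' weakly.

u(x) = -x**3 + 2*x**2 - x + 1, classical derivative u'(x) = -3*x**2 + 4*x - 1.
φ(x) = x²(2−x), so φ'(x) = x*(4 - 3*x).
Note φ(0) = φ(2) = 0, so the boundary term u·φ vanishes.
LHS = ∫_0^2 u(x) φ'(x) dx = ∫_0^2 (3*x^5 - 10*x^4 + 11*x^3 - 7*x^2 + 4*x) dx. Term by term:
  ∫_0^2 3*x^5 dx = 32;  ∫_0^2 -10*x^4 dx = -64;  ∫_0^2 11*x^3 dx = 44;
  ∫_0^2 -7*x^2 dx = -56/3;  ∫_0^2 4*x dx = 8.
Sum: 32 − 64 + 44 − 56/3 + 8 = 4/3.
So LHS = 4/3.
∫_0^2 v(x) φ(x) dx = ∫_0^2 (3*x^5 - 10*x^4 + 9*x^3 - 2*x^2) dx. Term by term:
  ∫_0^2 3*x^5 dx = 32;  ∫_0^2 -10*x^4 dx = -64;  ∫_0^2 9*x^3 dx = 36;
  ∫_0^2 -2*x^2 dx = -16/3.
Sum: 32 − 64 + 36 − 16/3 = -4/3.
So RHS = -∫_0^2 v(x) φ(x) dx = 4/3.
LHS = RHS, so the identity holds for this test φ.
Moreover u is smooth here and v(x) = u'(x) = -3*x**2 + 4*x - 1 pointwise, so the identity holds for every test function. Hence v is the weak derivative of u.


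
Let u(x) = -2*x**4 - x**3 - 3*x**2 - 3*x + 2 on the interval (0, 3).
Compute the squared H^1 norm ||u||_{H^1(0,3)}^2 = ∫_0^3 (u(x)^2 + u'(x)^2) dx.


||u||_{H^1}^2 = 260691/5

The H^1 norm (squared) on an interval (0, L) is
  ||u||_{H^1}^2 = ∫_0^L u(x)^2 dx + ∫_0^L u'(x)^2 dx.
Compute u'(x) = -8*x**3 - 3*x**2 - 6*x - 3.
Then u(x)^2 = 4*x**8 + 4*x**7 + 13*x**6 + 18*x**5 + 7*x**4 + 14*x**3 - 3*x**2 - 12*x + 4 and u'(x)^2 = 64*x**6 + 48*x**5 + 105*x**4 + 84*x**3 + 54*x**2 + 36*x + 9.
Integrate each monomial from 0 to 3 using ∫_0^3 c·x^n dx = c·3^(n+1)/(n+1):
  ∫_0^3 u(x)^2 dx = ∫_0^3 (4*x^8 + 4*x^7 + 13*x^6 + 18*x^5 + 7*x^4 + 14*x^3 - 3*x^2 - 12*x + 4) dx. Term by term:
    ∫_0^3 4*x^8 dx = 8748;  ∫_0^3 4*x^7 dx = 6561/2;  ∫_0^3 13*x^6 dx = 28431/7;
    ∫_0^3 18*x^5 dx = 2187;  ∫_0^3 7*x^4 dx = 1701/5;  ∫_0^3 14*x^3 dx = 567/2;
    ∫_0^3 -3*x^2 dx = -27;  ∫_0^3 -12*x dx = -54;  ∫_0^3 4 dx = 12.
  Sum: 8748 + 6561/2 + 28431/7 + 2187 + 1701/5 + 567/2 − 27 − 54 + 12 = 659112/35.
  ∫_0^3 u'(x)^2 dx = ∫_0^3 (64*x^6 + 48*x^5 + 105*x^4 + 84*x^3 + 54*x^2 + 36*x + 9) dx. Term by term:
    ∫_0^3 64*x^6 dx = 139968/7;  ∫_0^3 48*x^5 dx = 5832;  ∫_0^3 105*x^4 dx = 5103;
    ∫_0^3 84*x^3 dx = 1701;  ∫_0^3 54*x^2 dx = 486;  ∫_0^3 36*x dx = 162;
    ∫_0^3 9 dx = 27.
  Sum: 139968/7 + 5832 + 5103 + 1701 + 486 + 162 + 27 = 233145/7.
Adding: ||u||_{H^1}^2 = 659112/35 + 233145/7 = 260691/5.


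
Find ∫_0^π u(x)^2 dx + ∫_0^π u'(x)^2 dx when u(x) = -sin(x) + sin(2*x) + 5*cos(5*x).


||u||_{H^1(0,π)}^2 = -1040/21 + 657*π/2

u'(x) = -25*sin(5*x) - cos(x) + 2*cos(2*x).
Expand u² and (u')² and integrate term by term on (0, π), using: for integers n ≥ 1, ∫_0^π sin²(nx) dx = ∫_0^π cos²(nx) dx = π/2; for n ≠ n', ∫_0^π sin(nx)sin(n'x) dx = ∫_0^π cos(nx)cos(n'x) dx = 0; and by product-to-sum, ∫_0^π sin(nx)cos(n'x) dx = ½∫_0^π [sin((n+n')x) + sin((n−n')x)] dx, which is 0 when n+n' is even and 2n/(n²−n'²) when n+n' is odd (it need not vanish on (0, π)).
  u² squared terms: (-1)²·∫sin(x)² dx = 1·π/2 = π/2;  (5)²·∫cos(5x)² dx = 25·π/2 = 25*π/2;  (1)²·∫sin(2x)² dx = 1·π/2 = π/2.
  u² cross terms: 2·(-1)·(5)·∫sin(x)·cos(5x) dx = -10·(0) = 0;  2·(-1)·(1)·∫sin(x)·sin(2x) dx = -2·(0) = 0;  2·(5)·(1)·∫cos(5x)·sin(2x) dx = 10·(-4/21) = -40/21.
  So ∫_0^π u² dx = π/2 + 25*π/2 + π/2 + 0 + 0 − 40/21 = -40/21 + 27*π/2.
  (u')² squared terms: (-1)²·∫cos(x)² dx = 1·π/2 = π/2;  (-25)²·∫sin(5x)² dx = 625·π/2 = 625*π/2;  (2)²·∫cos(2x)² dx = 4·π/2 = 2*π.
  (u')² cross terms: 2·(-1)·(-25)·∫cos(x)·sin(5x) dx = 50·(0) = 0;  2·(-1)·(2)·∫cos(x)·cos(2x) dx = -4·(0) = 0;  2·(-25)·(2)·∫sin(5x)·cos(2x) dx = -100·(10/21) = -1000/21.
  So ∫_0^π (u')² dx = π/2 + 625*π/2 + 2*π + 0 + 0 − 1000/21 = -1000/21 + 315*π.
||u||_{H^1}^2 = (-40/21 + 27*π/2) + (-1000/21 + 315*π) = -1040/21 + 657*π/2.


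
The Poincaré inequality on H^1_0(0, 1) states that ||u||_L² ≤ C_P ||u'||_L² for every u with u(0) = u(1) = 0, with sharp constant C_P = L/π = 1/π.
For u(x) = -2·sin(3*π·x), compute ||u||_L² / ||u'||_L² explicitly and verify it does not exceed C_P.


||u||_L² / ||u'||_L² = 1/(3*π) < C_P = 1/π.

u(x) = -2·sin(3*π·x), so u'(x) = -6*π*cos(3*π*x).
Writing u(x) = A·sin(kπx/L) with A = -2 and k = 3, use ∫_0^L sin²(kπx/L) dx = L/2 and ∫_0^L cos²(kπx/L) dx = L/2.
u² = 4·sin²(3*π·x) and (u')² = 36*π^2·cos²(3*π·x), and each of sin², cos² integrates to L/2 = 1/2 over (0, 1).
∫_0^1 u² dx = 2, so ||u||_L² = sqrt(2).
∫_0^1 (u')² dx = 18*π^2, so ||u'||_L² = 3*sqrt(2)*π.
Ratio ||u||_L² / ||u'||_L² = 1/(3*π).
Sharp Poincaré constant on H^1_0(0, 1) is C_P = L/π = 1/π, achieved by sin(π·x).
This is the k = 3 harmonic; the ratio L/(kπ) is strictly less than C_P = L/π, consistent with the sharp inequality ||u||_L² ≤ C_P ||u'||_L².


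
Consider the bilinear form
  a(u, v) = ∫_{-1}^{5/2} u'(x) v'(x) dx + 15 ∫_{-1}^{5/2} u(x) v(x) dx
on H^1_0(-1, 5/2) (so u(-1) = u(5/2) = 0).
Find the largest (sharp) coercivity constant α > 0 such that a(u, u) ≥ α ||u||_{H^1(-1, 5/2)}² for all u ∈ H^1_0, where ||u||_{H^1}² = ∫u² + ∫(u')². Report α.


α = 1

Coercivity of a(·,·) on H^1_0(-1, 5/2) means a(u, u) ≥ α ||u||_{H^1}² for every u ∈ H^1_0.
The interval has length L = 7/2, and Poincaré/coercivity depend only on L. Here a(u, u) = ∫(u')² + (15)·∫u².
Here c = 15 ≥ 1, so a(u,u) = ∫(u')² + c∫u² ≥ ∫(u')² + ∫u² = ||u||_{H^1}², i.e. α = 1 works. No larger α is possible: a(u,u) ≥ α||u||_{H^1}² means (1−α)∫(u')² ≥ (α−c)∫u², and for the modes u_n = sin(nπ(x−x₀)/L) (x₀ the left endpoint) one has ∫u_n²/∫(u_n')² = (L/(nπ))² → 0, so a(u_n,u_n)/||u_n||_{H^1}² → 1. Hence the optimal constant is α = 1.
Therefore α = 1.


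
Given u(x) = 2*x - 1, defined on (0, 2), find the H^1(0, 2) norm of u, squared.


||u||_{H^1}^2 = 38/3

The H^1 norm (squared) on an interval (0, L) is
  ||u||_{H^1}^2 = ∫_0^L u(x)^2 dx + ∫_0^L u'(x)^2 dx.
Compute u'(x) = 2.
Then u(x)^2 = 4*x**2 - 4*x + 1 and u'(x)^2 = 4.
Integrate each monomial from 0 to 2 using ∫_0^2 c·x^n dx = c·2^(n+1)/(n+1):
  ∫_0^2 u(x)^2 dx = ∫_0^2 (4*x^2 - 4*x + 1) dx. Term by term:
    ∫_0^2 4*x^2 dx = 32/3;  ∫_0^2 -4*x dx = -8;  ∫_0^2 1 dx = 2.
  Sum: 32/3 − 8 + 2 = 14/3.
  ∫_0^2 u'(x)^2 dx = ∫_0^2 (4) dx. Term by term:
    ∫_0^2 4 dx = 8.
Adding: ||u||_{H^1}^2 = 14/3 + 8 = 38/3.


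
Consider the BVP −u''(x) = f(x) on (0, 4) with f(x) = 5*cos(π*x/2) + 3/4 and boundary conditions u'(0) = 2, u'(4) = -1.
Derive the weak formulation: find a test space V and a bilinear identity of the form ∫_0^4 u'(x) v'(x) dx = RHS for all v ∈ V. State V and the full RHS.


V = H^1(0, 4) (v unrestricted at boundary; u is determined up to an additive constant); weak form: ∫_0^4 u'v' dx = ∫_0^4 (5*cos(π*x/2) + 3/4) v dx − v(4) − 2·v(0) for all v ∈ V.

Multiply both sides by a test function v and integrate from 0 to 4:
  ∫_0^4 −u''(x) v(x) dx = ∫_0^4 f(x) v(x) dx.
Integrate the LHS by parts once:
  ∫_0^4 −u'' v dx = −[u'(x) v(x)]_0^4 + ∫_0^4 u'(x) v'(x) dx.
Thus ∫_0^4 u'(x) v'(x) dx = ∫_0^4 f(x) v(x) dx + [u'(x) v(x)]_0^4.
Choose V so that boundary terms are either known or forced to vanish.
u has inhomogeneous Neumann u'(0) = 2, u'(4) = -1. [u' v]_0^4 = (-1)·v(4) − (2)·v(0) = − v(4) − 2·v(0). Take V = H^1(0, 4); boundary term becomes part of RHS.
Weak formulation: find u (satisfying any essential BC) such that ∫_0^4 u'(x) v'(x) dx = ∫_0^4 f v dx − v(4) − 2·v(0) for all v ∈ V (Neumann data are natural BCs: they enter the RHS as boundary terms).
Substituting f(x) = 5*cos(π*x/2) + 3/4, the right-hand side is ∫_0^4 (5*cos(π*x/2) + 3/4) v dx − v(4) − 2·v(0).
Compatibility check (pure Neumann): taking v ≡ 1 ∈ V gives 0 = ∫_0^4 f dx + (-1) − (2), i.e. ∫_0^4 f dx must equal u'(0) − u'(4) = 3. Indeed ∫_0^4 (5*cos(π*x/2) + 3/4) dx = 3, so the data are compatible. The solution is then unique only up to an additive constant (fix it e.g. by requiring ∫_0^4 u dx = 0).
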